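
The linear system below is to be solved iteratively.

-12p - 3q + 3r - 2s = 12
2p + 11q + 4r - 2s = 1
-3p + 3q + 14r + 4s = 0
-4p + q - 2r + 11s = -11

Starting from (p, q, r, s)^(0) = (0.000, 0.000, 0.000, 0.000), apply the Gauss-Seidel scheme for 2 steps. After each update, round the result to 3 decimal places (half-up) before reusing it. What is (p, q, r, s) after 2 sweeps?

(-0.897, 0.092, 0.199, -1.298)

Iteration 1:
  p = (12 - (-3)·0.000 - (3)·0.000 - (-2)·0.000) / (-12) = -1.000
  q = (1 - (2)·-1.000 - (4)·0.000 - (-2)·0.000) / (11) = 0.273
  r = (0 - (-3)·-1.000 - (3)·0.273 - (4)·0.000) / (14) = -0.273
  s = (-11 - (-4)·-1.000 - (1)·0.273 - (-2)·-0.273) / (11) = -1.438
Iteration 2:
  p = (12 - (-3)·0.273 - (3)·-0.273 - (-2)·-1.438) / (-12) = -0.897
  q = (1 - (2)·-0.897 - (4)·-0.273 - (-2)·-1.438) / (11) = 0.092
  r = (0 - (-3)·-0.897 - (3)·0.092 - (4)·-1.438) / (14) = 0.199
  s = (-11 - (-4)·-0.897 - (1)·0.092 - (-2)·0.199) / (11) = -1.298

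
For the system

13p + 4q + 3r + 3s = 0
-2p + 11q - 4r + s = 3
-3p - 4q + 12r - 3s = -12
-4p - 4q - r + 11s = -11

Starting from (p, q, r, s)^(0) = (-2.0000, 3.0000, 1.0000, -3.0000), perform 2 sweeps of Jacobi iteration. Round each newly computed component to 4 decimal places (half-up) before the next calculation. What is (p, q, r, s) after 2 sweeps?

(0.2465, -0.2161, -1.0699, -1.0831)

Iteration 1:
  p = (0 - (4)·3.0000 - (3)·1.0000 - (3)·-3.0000) / (13) = -0.4615
  q = (3 - (-2)·-2.0000 - (-4)·1.0000 - (1)·-3.0000) / (11) = 0.5455
  r = (-12 - (-3)·-2.0000 - (-4)·3.0000 - (-3)·-3.0000) / (12) = -1.2500
  s = (-11 - (-4)·-2.0000 - (-4)·3.0000 - (-1)·1.0000) / (11) = -0.5455
Iteration 2:
  p = (0 - (4)·0.5455 - (3)·-1.2500 - (3)·-0.5455) / (13) = 0.2465
  q = (3 - (-2)·-0.4615 - (-4)·-1.2500 - (1)·-0.5455) / (11) = -0.2161
  r = (-12 - (-3)·-0.4615 - (-4)·0.5455 - (-3)·-0.5455) / (12) = -1.0699
  s = (-11 - (-4)·-0.4615 - (-4)·0.5455 - (-1)·-1.2500) / (11) = -1.0831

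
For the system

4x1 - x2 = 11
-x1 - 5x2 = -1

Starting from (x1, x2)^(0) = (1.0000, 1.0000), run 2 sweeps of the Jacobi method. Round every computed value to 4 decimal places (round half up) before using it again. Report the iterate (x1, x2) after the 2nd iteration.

(2.7500, -0.4000)

Iteration 1:
  x1 = (11 - (-1)·1.0000) / (4) = 3.0000
  x2 = (-1 - (-1)·1.0000) / (-5) = 0.0000
Iteration 2:
  x1 = (11 - (-1)·0.0000) / (4) = 2.7500
  x2 = (-1 - (-1)·3.0000) / (-5) = -0.4000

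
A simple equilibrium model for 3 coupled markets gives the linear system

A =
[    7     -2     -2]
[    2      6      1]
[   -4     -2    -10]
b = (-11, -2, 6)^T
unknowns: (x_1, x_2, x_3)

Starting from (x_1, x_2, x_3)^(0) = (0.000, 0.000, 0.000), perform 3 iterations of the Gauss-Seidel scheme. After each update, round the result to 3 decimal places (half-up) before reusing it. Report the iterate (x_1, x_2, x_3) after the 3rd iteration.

Iteration 1:
  x_1 = (-11 - (-2)·0.000 - (-2)·0.000) / (7) = -1.571
  x_2 = (-2 - (2)·-1.571 - (1)·0.000) / (6) = 0.190
  x_3 = (6 - (-4)·-1.571 - (-2)·0.190) / (-10) = -0.010
Iteration 2:
  x_1 = (-11 - (-2)·0.190 - (-2)·-0.010) / (7) = -1.520
  x_2 = (-2 - (2)·-1.520 - (1)·-0.010) / (6) = 0.175
  x_3 = (6 - (-4)·-1.520 - (-2)·0.175) / (-10) = -0.027
Iteration 3:
  x_1 = (-11 - (-2)·0.175 - (-2)·-0.027) / (7) = -1.529
  x_2 = (-2 - (2)·-1.529 - (1)·-0.027) / (6) = 0.181
  x_3 = (6 - (-4)·-1.529 - (-2)·0.181) / (-10) = -0.025

(-1.529, 0.181, -0.025)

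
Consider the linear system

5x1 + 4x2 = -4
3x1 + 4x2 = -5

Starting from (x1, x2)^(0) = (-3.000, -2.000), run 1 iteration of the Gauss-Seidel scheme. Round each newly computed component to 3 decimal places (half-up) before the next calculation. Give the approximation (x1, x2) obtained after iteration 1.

(0.800, -1.850)

Iteration 1:
  x1 = (-4 - (4)·-2.000) / (5) = 0.800
  x2 = (-5 - (3)·0.800) / (4) = -1.850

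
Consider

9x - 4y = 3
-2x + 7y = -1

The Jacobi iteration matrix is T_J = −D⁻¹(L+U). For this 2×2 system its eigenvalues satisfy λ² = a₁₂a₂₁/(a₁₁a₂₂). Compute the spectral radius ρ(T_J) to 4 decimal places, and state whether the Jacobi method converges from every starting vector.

a₁₂a₂₁/(a₁₁a₂₂) = (-4)·(-2) / ((9)·(7)) = 0.126984
ρ = √|0.126984| = √0.126984 = 0.3563
ρ < 1, so Jacobi converges

0.3563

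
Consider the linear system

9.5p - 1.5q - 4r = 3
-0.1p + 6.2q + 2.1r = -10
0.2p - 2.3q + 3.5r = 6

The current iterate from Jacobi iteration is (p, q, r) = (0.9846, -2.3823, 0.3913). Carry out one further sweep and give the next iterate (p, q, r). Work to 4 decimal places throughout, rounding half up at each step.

One sweep:
  p = (3 - (-1.5)·-2.3823 - (-4)·0.3913) / (9.5) = 0.1044
  q = (-10 - (-0.1)·0.9846 - (2.1)·0.3913) / (6.2) = -1.7296
  r = (6 - (0.2)·0.9846 - (-2.3)·-2.3823) / (3.5) = 0.0925

(0.1044, -1.7296, 0.0925)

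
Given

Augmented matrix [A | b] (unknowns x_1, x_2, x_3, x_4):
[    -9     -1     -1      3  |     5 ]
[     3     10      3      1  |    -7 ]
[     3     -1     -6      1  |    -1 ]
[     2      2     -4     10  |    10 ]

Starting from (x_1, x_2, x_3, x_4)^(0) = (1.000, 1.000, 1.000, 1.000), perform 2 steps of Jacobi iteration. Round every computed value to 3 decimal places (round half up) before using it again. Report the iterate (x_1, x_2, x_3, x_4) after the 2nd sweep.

(-0.141, -0.867, 0.345, 1.636)

Iteration 1:
  x_1 = (5 - (-1)·1.000 - (-1)·1.000 - (3)·1.000) / (-9) = -0.444
  x_2 = (-7 - (3)·1.000 - (3)·1.000 - (1)·1.000) / (10) = -1.400
  x_3 = (-1 - (3)·1.000 - (-1)·1.000 - (1)·1.000) / (-6) = 0.667
  x_4 = (10 - (2)·1.000 - (2)·1.000 - (-4)·1.000) / (10) = 1.000
Iteration 2:
  x_1 = (5 - (-1)·-1.400 - (-1)·0.667 - (3)·1.000) / (-9) = -0.141
  x_2 = (-7 - (3)·-0.444 - (3)·0.667 - (1)·1.000) / (10) = -0.867
  x_3 = (-1 - (3)·-0.444 - (-1)·-1.400 - (1)·1.000) / (-6) = 0.345
  x_4 = (10 - (2)·-0.444 - (2)·-1.400 - (-4)·0.667) / (10) = 1.636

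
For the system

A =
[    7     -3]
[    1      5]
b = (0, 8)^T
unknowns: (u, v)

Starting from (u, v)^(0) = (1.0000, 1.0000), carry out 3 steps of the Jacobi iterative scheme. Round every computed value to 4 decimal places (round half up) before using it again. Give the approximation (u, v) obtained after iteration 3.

(0.6490, 1.4800)

Iteration 1:
  u = (0 - (-3)·1.0000) / (7) = 0.4286
  v = (8 - (1)·1.0000) / (5) = 1.4000
Iteration 2:
  u = (0 - (-3)·1.4000) / (7) = 0.6000
  v = (8 - (1)·0.4286) / (5) = 1.5143
Iteration 3:
  u = (0 - (-3)·1.5143) / (7) = 0.6490
  v = (8 - (1)·0.6000) / (5) = 1.4800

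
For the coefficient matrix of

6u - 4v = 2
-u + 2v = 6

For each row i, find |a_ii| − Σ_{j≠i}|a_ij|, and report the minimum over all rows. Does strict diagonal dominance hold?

row 1: |6| − (4) = 2
row 2: |2| − (1) = 1
minimum over rows = 1 → strictly diagonally dominant (convergence guaranteed)

1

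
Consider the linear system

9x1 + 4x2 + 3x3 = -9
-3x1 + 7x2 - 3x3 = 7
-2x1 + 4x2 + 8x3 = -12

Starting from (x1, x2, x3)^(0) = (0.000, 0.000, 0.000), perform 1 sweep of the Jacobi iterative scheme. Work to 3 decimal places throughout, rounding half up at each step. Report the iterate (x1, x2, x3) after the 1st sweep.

(-1.000, 1.000, -1.500)

Iteration 1:
  x1 = (-9 - (4)·0.000 - (3)·0.000) / (9) = -1.000
  x2 = (7 - (-3)·0.000 - (-3)·0.000) / (7) = 1.000
  x3 = (-12 - (-2)·0.000 - (4)·0.000) / (8) = -1.500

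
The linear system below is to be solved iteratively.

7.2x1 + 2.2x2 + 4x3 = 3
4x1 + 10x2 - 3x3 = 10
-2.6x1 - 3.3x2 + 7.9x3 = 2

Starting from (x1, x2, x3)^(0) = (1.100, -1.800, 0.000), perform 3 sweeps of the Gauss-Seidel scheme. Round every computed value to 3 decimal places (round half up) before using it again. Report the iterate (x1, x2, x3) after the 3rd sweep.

(-0.402, 1.382, 0.698)

Iteration 1:
  x1 = (3 - (2.2)·-1.800 - (4)·0.000) / (7.2) = 0.967
  x2 = (10 - (4)·0.967 - (-3)·0.000) / (10) = 0.613
  x3 = (2 - (-2.6)·0.967 - (-3.3)·0.613) / (7.9) = 0.827
Iteration 2:
  x1 = (3 - (2.2)·0.613 - (4)·0.827) / (7.2) = -0.230
  x2 = (10 - (4)·-0.230 - (-3)·0.827) / (10) = 1.340
  x3 = (2 - (-2.6)·-0.230 - (-3.3)·1.340) / (7.9) = 0.737
Iteration 3:
  x1 = (3 - (2.2)·1.340 - (4)·0.737) / (7.2) = -0.402
  x2 = (10 - (4)·-0.402 - (-3)·0.737) / (10) = 1.382
  x3 = (2 - (-2.6)·-0.402 - (-3.3)·1.382) / (7.9) = 0.698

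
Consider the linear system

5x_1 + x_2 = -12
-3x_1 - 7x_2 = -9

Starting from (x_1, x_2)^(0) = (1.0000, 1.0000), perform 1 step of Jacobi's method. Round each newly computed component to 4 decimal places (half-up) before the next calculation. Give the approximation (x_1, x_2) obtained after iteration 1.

(-2.6000, 0.8571)

Iteration 1:
  x_1 = (-12 - (1)·1.0000) / (5) = -2.6000
  x_2 = (-9 - (-3)·1.0000) / (-7) = 0.8571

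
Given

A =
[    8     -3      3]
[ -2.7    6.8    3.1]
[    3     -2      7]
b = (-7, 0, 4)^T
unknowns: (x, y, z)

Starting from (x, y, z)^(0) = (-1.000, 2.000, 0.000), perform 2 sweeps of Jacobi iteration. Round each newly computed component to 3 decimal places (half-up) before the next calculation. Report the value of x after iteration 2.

Iteration 1:
  x = (-7 - (-3)·2.000 - (3)·0.000) / (8) = -0.125
  y = (0 - (-2.7)·-1.000 - (3.1)·0.000) / (6.8) = -0.397
  z = (4 - (3)·-1.000 - (-2)·2.000) / (7) = 1.571
Iteration 2:
  x = (-7 - (-3)·-0.397 - (3)·1.571) / (8) = -1.613
  y = (0 - (-2.7)·-0.125 - (3.1)·1.571) / (6.8) = -0.766
  z = (4 - (3)·-0.125 - (-2)·-0.397) / (7) = 0.512

-1.613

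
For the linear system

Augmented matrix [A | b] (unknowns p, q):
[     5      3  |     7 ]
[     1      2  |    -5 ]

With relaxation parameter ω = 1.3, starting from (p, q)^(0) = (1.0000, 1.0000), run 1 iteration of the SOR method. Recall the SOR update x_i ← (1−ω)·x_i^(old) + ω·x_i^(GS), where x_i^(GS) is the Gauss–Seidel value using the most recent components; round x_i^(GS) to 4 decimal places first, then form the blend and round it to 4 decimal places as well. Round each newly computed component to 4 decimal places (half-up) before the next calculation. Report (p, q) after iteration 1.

Iteration 1:
  p: GS value = (7 - (3)·1.0000) / (5) = 0.8000;  p ← (1−ω)·1.0000 + ω·0.8000 = 0.7400
  q: GS value = (-5 - (1)·0.7400) / (2) = -2.8700;  q ← (1−ω)·1.0000 + ω·-2.8700 = -4.0310

(0.7400, -4.0310)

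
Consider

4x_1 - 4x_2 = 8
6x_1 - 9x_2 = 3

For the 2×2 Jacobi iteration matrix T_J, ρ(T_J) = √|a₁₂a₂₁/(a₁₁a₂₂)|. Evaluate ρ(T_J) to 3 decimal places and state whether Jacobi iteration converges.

0.816

a₁₂a₂₁/(a₁₁a₂₂) = (-4)·(6) / ((4)·(-9)) = 0.666667
ρ = √|0.666667| = √0.666667 = 0.816
ρ < 1, so Jacobi converges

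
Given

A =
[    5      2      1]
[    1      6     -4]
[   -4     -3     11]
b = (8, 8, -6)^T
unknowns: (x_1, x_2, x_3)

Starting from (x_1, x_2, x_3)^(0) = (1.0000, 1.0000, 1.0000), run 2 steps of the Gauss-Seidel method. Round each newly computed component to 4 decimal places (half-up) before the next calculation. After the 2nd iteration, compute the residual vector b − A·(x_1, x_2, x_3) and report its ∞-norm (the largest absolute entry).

Iteration 1:
  x_1 = (8 - (2)·1.0000 - (1)·1.0000) / (5) = 1.0000
  x_2 = (8 - (1)·1.0000 - (-4)·1.0000) / (6) = 1.8333
  x_3 = (-6 - (-4)·1.0000 - (-3)·1.8333) / (11) = 0.3182
Iteration 2:
  x_1 = (8 - (2)·1.8333 - (1)·0.3182) / (5) = 0.8030
  x_2 = (8 - (1)·0.8030 - (-4)·0.3182) / (6) = 1.4116
  x_3 = (-6 - (-4)·0.8030 - (-3)·1.4116) / (11) = 0.1315
Residual b − A·x = (1.0303, -0.7466, 0.0003); ∞-norm = 1.0303

1.0303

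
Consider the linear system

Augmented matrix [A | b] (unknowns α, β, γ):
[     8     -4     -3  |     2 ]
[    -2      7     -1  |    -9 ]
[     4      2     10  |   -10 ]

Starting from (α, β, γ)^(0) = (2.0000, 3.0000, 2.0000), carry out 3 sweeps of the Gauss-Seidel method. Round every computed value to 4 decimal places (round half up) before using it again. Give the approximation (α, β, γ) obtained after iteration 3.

Iteration 1:
  α = (2 - (-4)·3.0000 - (-3)·2.0000) / (8) = 2.5000
  β = (-9 - (-2)·2.5000 - (-1)·2.0000) / (7) = -0.2857
  γ = (-10 - (4)·2.5000 - (2)·-0.2857) / (10) = -1.9429
Iteration 2:
  α = (2 - (-4)·-0.2857 - (-3)·-1.9429) / (8) = -0.6214
  β = (-9 - (-2)·-0.6214 - (-1)·-1.9429) / (7) = -1.7408
  γ = (-10 - (4)·-0.6214 - (2)·-1.7408) / (10) = -0.4033
Iteration 3:
  α = (2 - (-4)·-1.7408 - (-3)·-0.4033) / (8) = -0.7716
  β = (-9 - (-2)·-0.7716 - (-1)·-0.4033) / (7) = -1.5638
  γ = (-10 - (4)·-0.7716 - (2)·-1.5638) / (10) = -0.3786

(-0.7716, -1.5638, -0.3786)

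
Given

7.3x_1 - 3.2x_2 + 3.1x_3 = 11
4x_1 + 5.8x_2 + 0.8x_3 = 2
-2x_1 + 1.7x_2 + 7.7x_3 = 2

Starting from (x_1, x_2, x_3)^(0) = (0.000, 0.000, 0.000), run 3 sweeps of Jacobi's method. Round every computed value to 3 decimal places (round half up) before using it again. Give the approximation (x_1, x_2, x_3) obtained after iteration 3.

(0.943, -0.802, 0.823)

Iteration 1:
  x_1 = (11 - (-3.2)·0.000 - (3.1)·0.000) / (7.3) = 1.507
  x_2 = (2 - (4)·0.000 - (0.8)·0.000) / (5.8) = 0.345
  x_3 = (2 - (-2)·0.000 - (1.7)·0.000) / (7.7) = 0.260
Iteration 2:
  x_1 = (11 - (-3.2)·0.345 - (3.1)·0.260) / (7.3) = 1.548
  x_2 = (2 - (4)·1.507 - (0.8)·0.260) / (5.8) = -0.730
  x_3 = (2 - (-2)·1.507 - (1.7)·0.345) / (7.7) = 0.575
Iteration 3:
  x_1 = (11 - (-3.2)·-0.730 - (3.1)·0.575) / (7.3) = 0.943
  x_2 = (2 - (4)·1.548 - (0.8)·0.575) / (5.8) = -0.802
  x_3 = (2 - (-2)·1.548 - (1.7)·-0.730) / (7.7) = 0.823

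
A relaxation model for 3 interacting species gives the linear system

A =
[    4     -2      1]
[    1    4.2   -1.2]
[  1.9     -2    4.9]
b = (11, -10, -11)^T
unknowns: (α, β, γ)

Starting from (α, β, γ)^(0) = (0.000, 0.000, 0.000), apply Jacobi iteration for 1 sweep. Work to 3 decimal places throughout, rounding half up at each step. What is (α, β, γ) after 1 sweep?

Iteration 1:
  α = (11 - (-2)·0.000 - (1)·0.000) / (4) = 2.750
  β = (-10 - (1)·0.000 - (-1.2)·0.000) / (4.2) = -2.381
  γ = (-11 - (1.9)·0.000 - (-2)·0.000) / (4.9) = -2.245

(2.750, -2.381, -2.245)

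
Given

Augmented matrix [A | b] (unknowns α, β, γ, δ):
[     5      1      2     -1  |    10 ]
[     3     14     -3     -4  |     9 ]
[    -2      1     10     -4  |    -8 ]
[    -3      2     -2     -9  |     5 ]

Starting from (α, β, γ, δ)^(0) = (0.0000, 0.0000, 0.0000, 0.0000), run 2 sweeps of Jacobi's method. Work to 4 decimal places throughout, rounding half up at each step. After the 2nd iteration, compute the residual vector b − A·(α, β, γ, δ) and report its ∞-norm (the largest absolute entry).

Iteration 1:
  α = (10 - (1)·0.0000 - (2)·0.0000 - (-1)·0.0000) / (5) = 2.0000
  β = (9 - (3)·0.0000 - (-3)·0.0000 - (-4)·0.0000) / (14) = 0.6429
  γ = (-8 - (-2)·0.0000 - (1)·0.0000 - (-4)·0.0000) / (10) = -0.8000
  δ = (5 - (-3)·0.0000 - (2)·0.0000 - (-2)·0.0000) / (-9) = -0.5556
Iteration 2:
  α = (10 - (1)·0.6429 - (2)·-0.8000 - (-1)·-0.5556) / (5) = 2.0803
  β = (9 - (3)·2.0000 - (-3)·-0.8000 - (-4)·-0.5556) / (14) = -0.1159
  γ = (-8 - (-2)·2.0000 - (1)·0.6429 - (-4)·-0.5556) / (10) = -0.6865
  δ = (5 - (-3)·2.0000 - (2)·0.6429 - (-2)·-0.8000) / (-9) = -0.9016
Residual b − A·x = (0.1858, -1.2842, -0.4649, 1.9853); ∞-norm = 1.9853

1.9853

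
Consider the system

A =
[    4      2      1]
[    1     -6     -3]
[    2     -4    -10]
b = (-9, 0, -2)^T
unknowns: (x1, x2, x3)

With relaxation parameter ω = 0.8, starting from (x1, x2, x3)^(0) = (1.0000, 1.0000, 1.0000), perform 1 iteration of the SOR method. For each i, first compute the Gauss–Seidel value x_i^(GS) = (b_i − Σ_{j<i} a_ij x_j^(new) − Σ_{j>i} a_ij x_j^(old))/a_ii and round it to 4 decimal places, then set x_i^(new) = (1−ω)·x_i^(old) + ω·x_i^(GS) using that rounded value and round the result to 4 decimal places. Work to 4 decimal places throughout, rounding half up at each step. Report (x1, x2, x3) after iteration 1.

(-2.2000, -0.4934, 0.1659)

Iteration 1:
  x1: GS value = (-9 - (2)·1.0000 - (1)·1.0000) / (4) = -3.0000;  x1 ← (1−ω)·1.0000 + ω·-3.0000 = -2.2000
  x2: GS value = (0 - (1)·-2.2000 - (-3)·1.0000) / (-6) = -0.8667;  x2 ← (1−ω)·1.0000 + ω·-0.8667 = -0.4934
  x3: GS value = (-2 - (2)·-2.2000 - (-4)·-0.4934) / (-10) = -0.0426;  x3 ← (1−ω)·1.0000 + ω·-0.0426 = 0.1659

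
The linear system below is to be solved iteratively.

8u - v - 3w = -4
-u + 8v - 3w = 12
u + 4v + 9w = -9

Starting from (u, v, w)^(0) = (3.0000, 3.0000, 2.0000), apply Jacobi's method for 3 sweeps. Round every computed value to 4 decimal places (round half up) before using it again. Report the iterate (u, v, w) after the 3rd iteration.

Iteration 1:
  u = (-4 - (-1)·3.0000 - (-3)·2.0000) / (8) = 0.6250
  v = (12 - (-1)·3.0000 - (-3)·2.0000) / (8) = 2.6250
  w = (-9 - (1)·3.0000 - (4)·3.0000) / (9) = -2.6667
Iteration 2:
  u = (-4 - (-1)·2.6250 - (-3)·-2.6667) / (8) = -1.1719
  v = (12 - (-1)·0.6250 - (-3)·-2.6667) / (8) = 0.5781
  w = (-9 - (1)·0.6250 - (4)·2.6250) / (9) = -2.2361
Iteration 3:
  u = (-4 - (-1)·0.5781 - (-3)·-2.2361) / (8) = -1.2663
  v = (12 - (-1)·-1.1719 - (-3)·-2.2361) / (8) = 0.5150
  w = (-9 - (1)·-1.1719 - (4)·0.5781) / (9) = -1.1267

(-1.2663, 0.5150, -1.1267)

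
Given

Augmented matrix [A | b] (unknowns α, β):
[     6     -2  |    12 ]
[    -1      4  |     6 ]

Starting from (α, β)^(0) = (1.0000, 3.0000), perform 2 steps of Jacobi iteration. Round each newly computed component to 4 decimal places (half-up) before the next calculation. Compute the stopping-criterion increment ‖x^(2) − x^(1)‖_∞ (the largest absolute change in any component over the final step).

0.5000

Iteration 1:
  α = (12 - (-2)·3.0000) / (6) = 3.0000
  β = (6 - (-1)·1.0000) / (4) = 1.7500
Iteration 2:
  α = (12 - (-2)·1.7500) / (6) = 2.5833
  β = (6 - (-1)·3.0000) / (4) = 2.2500
Change: (-0.4167, 0.5000) → max |·| = 0.5000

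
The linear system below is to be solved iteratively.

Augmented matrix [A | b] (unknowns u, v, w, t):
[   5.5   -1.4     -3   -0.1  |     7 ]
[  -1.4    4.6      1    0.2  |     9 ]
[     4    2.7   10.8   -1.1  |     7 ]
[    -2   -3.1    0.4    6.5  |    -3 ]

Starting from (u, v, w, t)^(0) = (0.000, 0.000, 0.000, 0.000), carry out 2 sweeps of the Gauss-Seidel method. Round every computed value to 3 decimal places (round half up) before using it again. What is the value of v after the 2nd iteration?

Iteration 1:
  u = (7 - (-1.4)·0.000 - (-3)·0.000 - (-0.1)·0.000) / (5.5) = 1.273
  v = (9 - (-1.4)·1.273 - (1)·0.000 - (0.2)·0.000) / (4.6) = 2.344
  w = (7 - (4)·1.273 - (2.7)·2.344 - (-1.1)·0.000) / (10.8) = -0.409
  t = (-3 - (-2)·1.273 - (-3.1)·2.344 - (0.4)·-0.409) / (6.5) = 1.073
Iteration 2:
  u = (7 - (-1.4)·2.344 - (-3)·-0.409 - (-0.1)·1.073) / (5.5) = 1.666
  v = (9 - (-1.4)·1.666 - (1)·-0.409 - (0.2)·1.073) / (4.6) = 2.506
  w = (7 - (4)·1.666 - (2.7)·2.506 - (-1.1)·1.073) / (10.8) = -0.486
  t = (-3 - (-2)·1.666 - (-3.1)·2.506 - (0.4)·-0.486) / (6.5) = 1.276

2.506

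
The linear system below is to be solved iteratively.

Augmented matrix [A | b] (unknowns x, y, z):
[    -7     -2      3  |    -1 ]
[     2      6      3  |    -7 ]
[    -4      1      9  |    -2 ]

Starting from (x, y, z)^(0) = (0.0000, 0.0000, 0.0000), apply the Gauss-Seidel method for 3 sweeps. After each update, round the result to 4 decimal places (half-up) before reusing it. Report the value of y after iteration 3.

Iteration 1:
  x = (-1 - (-2)·0.0000 - (3)·0.0000) / (-7) = 0.1429
  y = (-7 - (2)·0.1429 - (3)·0.0000) / (6) = -1.2143
  z = (-2 - (-4)·0.1429 - (1)·-1.2143) / (9) = -0.0238
Iteration 2:
  x = (-1 - (-2)·-1.2143 - (3)·-0.0238) / (-7) = 0.4796
  y = (-7 - (2)·0.4796 - (3)·-0.0238) / (6) = -1.3146
  z = (-2 - (-4)·0.4796 - (1)·-1.3146) / (9) = 0.1370
Iteration 3:
  x = (-1 - (-2)·-1.3146 - (3)·0.1370) / (-7) = 0.5772
  y = (-7 - (2)·0.5772 - (3)·0.1370) / (6) = -1.4276
  z = (-2 - (-4)·0.5772 - (1)·-1.4276) / (9) = 0.1929

-1.4276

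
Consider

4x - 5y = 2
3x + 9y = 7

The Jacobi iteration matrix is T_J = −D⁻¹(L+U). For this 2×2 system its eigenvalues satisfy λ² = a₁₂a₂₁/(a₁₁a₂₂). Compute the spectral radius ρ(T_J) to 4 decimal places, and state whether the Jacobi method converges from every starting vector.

0.6455

a₁₂a₂₁/(a₁₁a₂₂) = (-5)·(3) / ((4)·(9)) = -0.416667
ρ = √|-0.416667| = √0.416667 = 0.6455
ρ < 1, so Jacobi converges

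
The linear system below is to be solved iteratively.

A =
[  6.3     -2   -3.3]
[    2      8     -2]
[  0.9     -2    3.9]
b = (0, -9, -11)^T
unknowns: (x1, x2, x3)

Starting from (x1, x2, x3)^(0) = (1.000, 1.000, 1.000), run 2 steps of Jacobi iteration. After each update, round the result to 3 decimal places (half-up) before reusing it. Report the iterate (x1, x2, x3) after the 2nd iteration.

(-1.687, -1.970, -3.592)

Iteration 1:
  x1 = (0 - (-2)·1.000 - (-3.3)·1.000) / (6.3) = 0.841
  x2 = (-9 - (2)·1.000 - (-2)·1.000) / (8) = -1.125
  x3 = (-11 - (0.9)·1.000 - (-2)·1.000) / (3.9) = -2.538
Iteration 2:
  x1 = (0 - (-2)·-1.125 - (-3.3)·-2.538) / (6.3) = -1.687
  x2 = (-9 - (2)·0.841 - (-2)·-2.538) / (8) = -1.970
  x3 = (-11 - (0.9)·0.841 - (-2)·-1.125) / (3.9) = -3.592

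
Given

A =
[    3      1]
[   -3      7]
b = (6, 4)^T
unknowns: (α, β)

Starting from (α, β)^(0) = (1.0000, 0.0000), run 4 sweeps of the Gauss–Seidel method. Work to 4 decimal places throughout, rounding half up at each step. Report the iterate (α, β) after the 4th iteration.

(1.5821, 1.2495)

Iteration 1:
  α = (6 - (1)·0.0000) / (3) = 2.0000
  β = (4 - (-3)·2.0000) / (7) = 1.4286
Iteration 2:
  α = (6 - (1)·1.4286) / (3) = 1.5238
  β = (4 - (-3)·1.5238) / (7) = 1.2245
Iteration 3:
  α = (6 - (1)·1.2245) / (3) = 1.5918
  β = (4 - (-3)·1.5918) / (7) = 1.2536
Iteration 4:
  α = (6 - (1)·1.2536) / (3) = 1.5821
  β = (4 - (-3)·1.5821) / (7) = 1.2495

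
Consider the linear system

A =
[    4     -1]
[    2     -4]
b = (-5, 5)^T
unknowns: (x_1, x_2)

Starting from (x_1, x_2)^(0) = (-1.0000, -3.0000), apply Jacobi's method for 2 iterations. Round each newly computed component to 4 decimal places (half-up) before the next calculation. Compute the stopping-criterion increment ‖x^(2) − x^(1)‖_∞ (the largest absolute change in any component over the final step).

0.5000

Iteration 1:
  x_1 = (-5 - (-1)·-3.0000) / (4) = -2.0000
  x_2 = (5 - (2)·-1.0000) / (-4) = -1.7500
Iteration 2:
  x_1 = (-5 - (-1)·-1.7500) / (4) = -1.6875
  x_2 = (5 - (2)·-2.0000) / (-4) = -2.2500
Change: (0.3125, -0.5000) → max |·| = 0.5000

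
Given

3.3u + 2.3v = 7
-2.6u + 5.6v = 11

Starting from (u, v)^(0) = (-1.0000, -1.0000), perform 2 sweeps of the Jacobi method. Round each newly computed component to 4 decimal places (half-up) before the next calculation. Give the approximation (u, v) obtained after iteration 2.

Iteration 1:
  u = (7 - (2.3)·-1.0000) / (3.3) = 2.8182
  v = (11 - (-2.6)·-1.0000) / (5.6) = 1.5000
Iteration 2:
  u = (7 - (2.3)·1.5000) / (3.3) = 1.0758
  v = (11 - (-2.6)·2.8182) / (5.6) = 3.2727

(1.0758, 3.2727)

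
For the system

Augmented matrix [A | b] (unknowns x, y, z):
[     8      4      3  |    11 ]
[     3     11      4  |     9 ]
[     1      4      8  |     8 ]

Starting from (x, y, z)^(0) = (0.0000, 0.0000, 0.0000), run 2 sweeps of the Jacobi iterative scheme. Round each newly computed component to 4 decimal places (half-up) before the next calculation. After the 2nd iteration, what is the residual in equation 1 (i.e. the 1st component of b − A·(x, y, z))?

4.6978

Iteration 1:
  x = (11 - (4)·0.0000 - (3)·0.0000) / (8) = 1.3750
  y = (9 - (3)·0.0000 - (4)·0.0000) / (11) = 0.8182
  z = (8 - (1)·0.0000 - (4)·0.0000) / (8) = 1.0000
Iteration 2:
  x = (11 - (4)·0.8182 - (3)·1.0000) / (8) = 0.5909
  y = (9 - (3)·1.3750 - (4)·1.0000) / (11) = 0.0795
  z = (8 - (1)·1.3750 - (4)·0.8182) / (8) = 0.4190
Residual b − A·x = (4.6978, 4.6768, 3.7391)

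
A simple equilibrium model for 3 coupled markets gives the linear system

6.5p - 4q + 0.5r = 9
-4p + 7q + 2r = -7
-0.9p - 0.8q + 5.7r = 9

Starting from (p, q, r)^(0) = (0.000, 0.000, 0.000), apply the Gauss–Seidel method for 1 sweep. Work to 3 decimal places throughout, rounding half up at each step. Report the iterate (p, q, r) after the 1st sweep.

Iteration 1:
  p = (9 - (-4)·0.000 - (0.5)·0.000) / (6.5) = 1.385
  q = (-7 - (-4)·1.385 - (2)·0.000) / (7) = -0.209
  r = (9 - (-0.9)·1.385 - (-0.8)·-0.209) / (5.7) = 1.768

(1.385, -0.209, 1.768)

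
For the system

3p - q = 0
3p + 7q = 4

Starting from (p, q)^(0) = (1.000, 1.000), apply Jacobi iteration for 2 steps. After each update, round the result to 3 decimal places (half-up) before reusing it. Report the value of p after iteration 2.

0.048

Iteration 1:
  p = (0 - (-1)·1.000) / (3) = 0.333
  q = (4 - (3)·1.000) / (7) = 0.143
Iteration 2:
  p = (0 - (-1)·0.143) / (3) = 0.048
  q = (4 - (3)·0.333) / (7) = 0.429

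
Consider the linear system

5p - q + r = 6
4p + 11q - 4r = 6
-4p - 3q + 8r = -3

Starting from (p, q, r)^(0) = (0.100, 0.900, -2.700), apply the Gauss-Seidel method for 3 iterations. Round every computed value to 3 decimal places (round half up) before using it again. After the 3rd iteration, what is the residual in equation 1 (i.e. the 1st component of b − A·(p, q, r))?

Iteration 1:
  p = (6 - (-1)·0.900 - (1)·-2.700) / (5) = 1.920
  q = (6 - (4)·1.920 - (-4)·-2.700) / (11) = -1.135
  r = (-3 - (-4)·1.920 - (-3)·-1.135) / (8) = 0.159
Iteration 2:
  p = (6 - (-1)·-1.135 - (1)·0.159) / (5) = 0.941
  q = (6 - (4)·0.941 - (-4)·0.159) / (11) = 0.261
  r = (-3 - (-4)·0.941 - (-3)·0.261) / (8) = 0.193
Iteration 3:
  p = (6 - (-1)·0.261 - (1)·0.193) / (5) = 1.214
  q = (6 - (4)·1.214 - (-4)·0.193) / (11) = 0.174
  r = (-3 - (-4)·1.214 - (-3)·0.174) / (8) = 0.297
Residual b − A·x = (-0.193, 0.418, 0.002)

-0.193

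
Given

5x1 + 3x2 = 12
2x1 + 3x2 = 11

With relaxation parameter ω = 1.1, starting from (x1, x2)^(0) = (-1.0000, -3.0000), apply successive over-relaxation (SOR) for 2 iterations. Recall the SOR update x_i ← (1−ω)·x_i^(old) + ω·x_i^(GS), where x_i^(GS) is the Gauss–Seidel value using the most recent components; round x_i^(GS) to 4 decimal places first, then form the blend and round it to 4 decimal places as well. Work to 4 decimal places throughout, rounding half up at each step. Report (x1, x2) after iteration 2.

(1.5925, 2.7783)

Iteration 1:
  x1: GS value = (12 - (3)·-3.0000) / (5) = 4.2000;  x1 ← (1−ω)·-1.0000 + ω·4.2000 = 4.7200
  x2: GS value = (11 - (2)·4.7200) / (3) = 0.5200;  x2 ← (1−ω)·-3.0000 + ω·0.5200 = 0.8720
Iteration 2:
  x1: GS value = (12 - (3)·0.8720) / (5) = 1.8768;  x1 ← (1−ω)·4.7200 + ω·1.8768 = 1.5925
  x2: GS value = (11 - (2)·1.5925) / (3) = 2.6050;  x2 ← (1−ω)·0.8720 + ω·2.6050 = 2.7783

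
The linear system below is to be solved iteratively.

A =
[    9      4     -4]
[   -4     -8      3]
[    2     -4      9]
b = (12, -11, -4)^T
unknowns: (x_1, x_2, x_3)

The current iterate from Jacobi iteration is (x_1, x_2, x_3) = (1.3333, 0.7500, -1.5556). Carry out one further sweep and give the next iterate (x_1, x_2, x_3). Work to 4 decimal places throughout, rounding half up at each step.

One sweep:
  x_1 = (12 - (4)·0.7500 - (-4)·-1.5556) / (9) = 0.3086
  x_2 = (-11 - (-4)·1.3333 - (3)·-1.5556) / (-8) = 0.1250
  x_3 = (-4 - (2)·1.3333 - (-4)·0.7500) / (9) = -0.4074

(0.3086, 0.1250, -0.4074)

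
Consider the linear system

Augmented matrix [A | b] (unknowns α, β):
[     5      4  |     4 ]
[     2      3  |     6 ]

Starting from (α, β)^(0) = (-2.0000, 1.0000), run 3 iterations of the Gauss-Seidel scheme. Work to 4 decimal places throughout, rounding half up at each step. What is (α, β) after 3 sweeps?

(-1.2266, 2.8177)

Iteration 1:
  α = (4 - (4)·1.0000) / (5) = 0.0000
  β = (6 - (2)·0.0000) / (3) = 2.0000
Iteration 2:
  α = (4 - (4)·2.0000) / (5) = -0.8000
  β = (6 - (2)·-0.8000) / (3) = 2.5333
Iteration 3:
  α = (4 - (4)·2.5333) / (5) = -1.2266
  β = (6 - (2)·-1.2266) / (3) = 2.8177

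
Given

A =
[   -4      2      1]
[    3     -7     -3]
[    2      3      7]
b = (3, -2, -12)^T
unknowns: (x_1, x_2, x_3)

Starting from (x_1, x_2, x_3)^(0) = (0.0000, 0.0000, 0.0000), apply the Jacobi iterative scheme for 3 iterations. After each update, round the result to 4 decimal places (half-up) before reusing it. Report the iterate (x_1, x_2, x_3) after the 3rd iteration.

Iteration 1:
  x_1 = (3 - (2)·0.0000 - (1)·0.0000) / (-4) = -0.7500
  x_2 = (-2 - (3)·0.0000 - (-3)·0.0000) / (-7) = 0.2857
  x_3 = (-12 - (2)·0.0000 - (3)·0.0000) / (7) = -1.7143
Iteration 2:
  x_1 = (3 - (2)·0.2857 - (1)·-1.7143) / (-4) = -1.0357
  x_2 = (-2 - (3)·-0.7500 - (-3)·-1.7143) / (-7) = 0.6990
  x_3 = (-12 - (2)·-0.7500 - (3)·0.2857) / (7) = -1.6224
Iteration 3:
  x_1 = (3 - (2)·0.6990 - (1)·-1.6224) / (-4) = -0.8061
  x_2 = (-2 - (3)·-1.0357 - (-3)·-1.6224) / (-7) = 0.5372
  x_3 = (-12 - (2)·-1.0357 - (3)·0.6990) / (7) = -1.7179

(-0.8061, 0.5372, -1.7179)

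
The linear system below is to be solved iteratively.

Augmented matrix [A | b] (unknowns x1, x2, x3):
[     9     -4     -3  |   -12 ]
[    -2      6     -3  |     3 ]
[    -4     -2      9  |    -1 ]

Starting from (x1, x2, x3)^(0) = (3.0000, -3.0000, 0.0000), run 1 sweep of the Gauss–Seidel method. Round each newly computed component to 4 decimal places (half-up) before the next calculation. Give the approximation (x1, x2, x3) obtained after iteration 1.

Iteration 1:
  x1 = (-12 - (-4)·-3.0000 - (-3)·0.0000) / (9) = -2.6667
  x2 = (3 - (-2)·-2.6667 - (-3)·0.0000) / (6) = -0.3889
  x3 = (-1 - (-4)·-2.6667 - (-2)·-0.3889) / (9) = -1.3827

(-2.6667, -0.3889, -1.3827)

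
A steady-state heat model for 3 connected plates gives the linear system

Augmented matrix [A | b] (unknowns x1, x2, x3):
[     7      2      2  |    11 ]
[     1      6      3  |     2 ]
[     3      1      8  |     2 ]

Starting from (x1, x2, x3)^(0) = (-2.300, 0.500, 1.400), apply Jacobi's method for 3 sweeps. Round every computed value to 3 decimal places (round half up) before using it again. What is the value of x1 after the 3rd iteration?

1.715

Iteration 1:
  x1 = (11 - (2)·0.500 - (2)·1.400) / (7) = 1.029
  x2 = (2 - (1)·-2.300 - (3)·1.400) / (6) = 0.017
  x3 = (2 - (3)·-2.300 - (1)·0.500) / (8) = 1.050
Iteration 2:
  x1 = (11 - (2)·0.017 - (2)·1.050) / (7) = 1.267
  x2 = (2 - (1)·1.029 - (3)·1.050) / (6) = -0.363
  x3 = (2 - (3)·1.029 - (1)·0.017) / (8) = -0.138
Iteration 3:
  x1 = (11 - (2)·-0.363 - (2)·-0.138) / (7) = 1.715
  x2 = (2 - (1)·1.267 - (3)·-0.138) / (6) = 0.191
  x3 = (2 - (3)·1.267 - (1)·-0.363) / (8) = -0.180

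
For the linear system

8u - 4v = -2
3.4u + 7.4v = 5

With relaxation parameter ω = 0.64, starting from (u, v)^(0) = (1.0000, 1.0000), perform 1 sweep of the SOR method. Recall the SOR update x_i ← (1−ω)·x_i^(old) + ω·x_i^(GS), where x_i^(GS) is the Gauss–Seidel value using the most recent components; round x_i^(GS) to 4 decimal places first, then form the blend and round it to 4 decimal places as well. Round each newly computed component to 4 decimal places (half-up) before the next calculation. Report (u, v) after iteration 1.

(0.5200, 0.6396)

Iteration 1:
  u: GS value = (-2 - (-4)·1.0000) / (8) = 0.2500;  u ← (1−ω)·1.0000 + ω·0.2500 = 0.5200
  v: GS value = (5 - (3.4)·0.5200) / (7.4) = 0.4368;  v ← (1−ω)·1.0000 + ω·0.4368 = 0.6396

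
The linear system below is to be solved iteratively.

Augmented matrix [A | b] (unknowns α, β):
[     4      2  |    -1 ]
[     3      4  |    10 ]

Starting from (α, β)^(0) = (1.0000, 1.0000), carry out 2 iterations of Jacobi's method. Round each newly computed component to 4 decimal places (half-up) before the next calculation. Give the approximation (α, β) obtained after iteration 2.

(-1.1250, 3.0625)

Iteration 1:
  α = (-1 - (2)·1.0000) / (4) = -0.7500
  β = (10 - (3)·1.0000) / (4) = 1.7500
Iteration 2:
  α = (-1 - (2)·1.7500) / (4) = -1.1250
  β = (10 - (3)·-0.7500) / (4) = 3.0625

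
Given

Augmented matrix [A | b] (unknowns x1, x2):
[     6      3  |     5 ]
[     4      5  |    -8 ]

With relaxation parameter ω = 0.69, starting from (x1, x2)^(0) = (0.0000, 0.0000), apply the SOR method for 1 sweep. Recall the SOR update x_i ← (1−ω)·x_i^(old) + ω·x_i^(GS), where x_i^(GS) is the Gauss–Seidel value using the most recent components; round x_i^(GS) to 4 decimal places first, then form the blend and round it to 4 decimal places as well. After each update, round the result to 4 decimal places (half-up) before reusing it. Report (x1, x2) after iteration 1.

Iteration 1:
  x1: GS value = (5 - (3)·0.0000) / (6) = 0.8333;  x1 ← (1−ω)·0.0000 + ω·0.8333 = 0.5750
  x2: GS value = (-8 - (4)·0.5750) / (5) = -2.0600;  x2 ← (1−ω)·0.0000 + ω·-2.0600 = -1.4214

(0.5750, -1.4214)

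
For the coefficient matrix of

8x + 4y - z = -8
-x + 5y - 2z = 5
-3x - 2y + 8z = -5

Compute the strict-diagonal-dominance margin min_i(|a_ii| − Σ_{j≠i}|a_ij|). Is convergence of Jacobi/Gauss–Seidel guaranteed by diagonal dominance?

2

row 1: |8| − (4+1) = 3
row 2: |5| − (1+2) = 2
row 3: |8| − (3+2) = 3
minimum over rows = 2 → strictly diagonally dominant (convergence guaranteed)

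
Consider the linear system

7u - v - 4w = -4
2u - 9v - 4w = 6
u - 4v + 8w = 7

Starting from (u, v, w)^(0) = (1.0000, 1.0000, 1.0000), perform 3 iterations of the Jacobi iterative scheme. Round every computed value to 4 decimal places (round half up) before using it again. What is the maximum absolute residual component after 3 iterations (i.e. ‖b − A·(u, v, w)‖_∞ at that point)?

1.8969

Iteration 1:
  u = (-4 - (-1)·1.0000 - (-4)·1.0000) / (7) = 0.1429
  v = (6 - (2)·1.0000 - (-4)·1.0000) / (-9) = -0.8889
  w = (7 - (1)·1.0000 - (-4)·1.0000) / (8) = 1.2500
Iteration 2:
  u = (-4 - (-1)·-0.8889 - (-4)·1.2500) / (7) = 0.0159
  v = (6 - (2)·0.1429 - (-4)·1.2500) / (-9) = -1.1905
  w = (7 - (1)·0.1429 - (-4)·-0.8889) / (8) = 0.4127
Iteration 3:
  u = (-4 - (-1)·-1.1905 - (-4)·0.4127) / (7) = -0.5057
  v = (6 - (2)·0.0159 - (-4)·0.4127) / (-9) = -0.8466
  w = (7 - (1)·0.0159 - (-4)·-1.1905) / (8) = 0.2778
Residual b − A·x = (-0.1955, 0.5032, 1.8969); ∞-norm = 1.8969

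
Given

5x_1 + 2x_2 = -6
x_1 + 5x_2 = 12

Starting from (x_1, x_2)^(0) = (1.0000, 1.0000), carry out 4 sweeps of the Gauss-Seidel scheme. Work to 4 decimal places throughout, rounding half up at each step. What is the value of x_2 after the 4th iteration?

Iteration 1:
  x_1 = (-6 - (2)·1.0000) / (5) = -1.6000
  x_2 = (12 - (1)·-1.6000) / (5) = 2.7200
Iteration 2:
  x_1 = (-6 - (2)·2.7200) / (5) = -2.2880
  x_2 = (12 - (1)·-2.2880) / (5) = 2.8576
Iteration 3:
  x_1 = (-6 - (2)·2.8576) / (5) = -2.3430
  x_2 = (12 - (1)·-2.3430) / (5) = 2.8686
Iteration 4:
  x_1 = (-6 - (2)·2.8686) / (5) = -2.3474
  x_2 = (12 - (1)·-2.3474) / (5) = 2.8695

2.8695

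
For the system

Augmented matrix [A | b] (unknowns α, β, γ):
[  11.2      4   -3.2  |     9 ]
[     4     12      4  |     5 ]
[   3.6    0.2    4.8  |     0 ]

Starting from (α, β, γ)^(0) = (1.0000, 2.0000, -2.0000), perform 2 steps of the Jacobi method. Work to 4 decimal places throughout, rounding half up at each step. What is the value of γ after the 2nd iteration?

Iteration 1:
  α = (9 - (4)·2.0000 - (-3.2)·-2.0000) / (11.2) = -0.4821
  β = (5 - (4)·1.0000 - (4)·-2.0000) / (12) = 0.7500
  γ = (0 - (3.6)·1.0000 - (0.2)·2.0000) / (4.8) = -0.8333
Iteration 2:
  α = (9 - (4)·0.7500 - (-3.2)·-0.8333) / (11.2) = 0.2976
  β = (5 - (4)·-0.4821 - (4)·-0.8333) / (12) = 0.8551
  γ = (0 - (3.6)·-0.4821 - (0.2)·0.7500) / (4.8) = 0.3303

0.3303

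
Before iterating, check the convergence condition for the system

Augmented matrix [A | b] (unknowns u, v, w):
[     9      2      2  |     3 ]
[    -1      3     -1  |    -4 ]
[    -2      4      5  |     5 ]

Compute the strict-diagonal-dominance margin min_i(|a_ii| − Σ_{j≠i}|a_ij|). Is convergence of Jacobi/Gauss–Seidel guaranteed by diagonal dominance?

row 1: |9| − (2+2) = 5
row 2: |3| − (1+1) = 1
row 3: |5| − (2+4) = -1
minimum over rows = -1 → not strictly diagonally dominant

-1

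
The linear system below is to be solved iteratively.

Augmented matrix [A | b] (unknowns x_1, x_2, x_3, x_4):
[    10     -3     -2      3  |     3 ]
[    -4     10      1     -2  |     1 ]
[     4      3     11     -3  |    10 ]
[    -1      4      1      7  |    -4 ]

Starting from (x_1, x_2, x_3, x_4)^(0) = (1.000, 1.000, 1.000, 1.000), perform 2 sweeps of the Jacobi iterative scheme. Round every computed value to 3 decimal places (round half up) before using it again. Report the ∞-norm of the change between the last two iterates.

Iteration 1:
  x_1 = (3 - (-3)·1.000 - (-2)·1.000 - (3)·1.000) / (10) = 0.500
  x_2 = (1 - (-4)·1.000 - (1)·1.000 - (-2)·1.000) / (10) = 0.600
  x_3 = (10 - (4)·1.000 - (3)·1.000 - (-3)·1.000) / (11) = 0.545
  x_4 = (-4 - (-1)·1.000 - (4)·1.000 - (1)·1.000) / (7) = -1.143
Iteration 2:
  x_1 = (3 - (-3)·0.600 - (-2)·0.545 - (3)·-1.143) / (10) = 0.932
  x_2 = (1 - (-4)·0.500 - (1)·0.545 - (-2)·-1.143) / (10) = 0.017
  x_3 = (10 - (4)·0.500 - (3)·0.600 - (-3)·-1.143) / (11) = 0.252
  x_4 = (-4 - (-1)·0.500 - (4)·0.600 - (1)·0.545) / (7) = -0.921
Change: (0.432, -0.583, -0.293, 0.222) → max |·| = 0.583

0.583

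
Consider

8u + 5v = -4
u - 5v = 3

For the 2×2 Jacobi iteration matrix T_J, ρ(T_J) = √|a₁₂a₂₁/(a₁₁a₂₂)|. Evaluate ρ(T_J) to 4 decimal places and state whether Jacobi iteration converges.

0.3536

a₁₂a₂₁/(a₁₁a₂₂) = (5)·(1) / ((8)·(-5)) = -0.125000
ρ = √|-0.125000| = √0.125000 = 0.3536
ρ < 1, so Jacobi converges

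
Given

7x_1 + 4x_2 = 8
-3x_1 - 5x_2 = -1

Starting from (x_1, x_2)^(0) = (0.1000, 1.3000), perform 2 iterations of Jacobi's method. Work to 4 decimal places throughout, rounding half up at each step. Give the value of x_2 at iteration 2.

Iteration 1:
  x_1 = (8 - (4)·1.3000) / (7) = 0.4000
  x_2 = (-1 - (-3)·0.1000) / (-5) = 0.1400
Iteration 2:
  x_1 = (8 - (4)·0.1400) / (7) = 1.0629
  x_2 = (-1 - (-3)·0.4000) / (-5) = -0.0400

-0.0400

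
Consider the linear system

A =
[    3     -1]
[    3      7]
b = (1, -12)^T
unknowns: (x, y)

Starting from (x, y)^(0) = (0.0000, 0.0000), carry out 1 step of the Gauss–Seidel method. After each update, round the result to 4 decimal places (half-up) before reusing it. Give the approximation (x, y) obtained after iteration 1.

Iteration 1:
  x = (1 - (-1)·0.0000) / (3) = 0.3333
  y = (-12 - (3)·0.3333) / (7) = -1.8571

(0.3333, -1.8571)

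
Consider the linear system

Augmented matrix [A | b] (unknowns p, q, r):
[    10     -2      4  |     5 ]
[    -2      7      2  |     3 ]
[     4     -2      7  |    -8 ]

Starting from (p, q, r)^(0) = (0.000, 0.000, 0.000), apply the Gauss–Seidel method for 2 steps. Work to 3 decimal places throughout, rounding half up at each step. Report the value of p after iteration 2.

Iteration 1:
  p = (5 - (-2)·0.000 - (4)·0.000) / (10) = 0.500
  q = (3 - (-2)·0.500 - (2)·0.000) / (7) = 0.571
  r = (-8 - (4)·0.500 - (-2)·0.571) / (7) = -1.265
Iteration 2:
  p = (5 - (-2)·0.571 - (4)·-1.265) / (10) = 1.120
  q = (3 - (-2)·1.120 - (2)·-1.265) / (7) = 1.110
  r = (-8 - (4)·1.120 - (-2)·1.110) / (7) = -1.466

1.120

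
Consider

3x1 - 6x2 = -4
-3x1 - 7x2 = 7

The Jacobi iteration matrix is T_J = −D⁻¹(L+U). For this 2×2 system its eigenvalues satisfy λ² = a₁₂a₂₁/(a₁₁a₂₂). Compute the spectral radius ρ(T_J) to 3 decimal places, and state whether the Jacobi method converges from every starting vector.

0.926

a₁₂a₂₁/(a₁₁a₂₂) = (-6)·(-3) / ((3)·(-7)) = -0.857143
ρ = √|-0.857143| = √0.857143 = 0.926
ρ < 1, so Jacobi converges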